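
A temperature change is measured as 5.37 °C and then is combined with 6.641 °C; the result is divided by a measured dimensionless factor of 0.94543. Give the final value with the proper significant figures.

12.70 °C

5.37 °C + 6.641 °C = 12.011 °C; the sum is limited to 2 decimal places (4 s.f.).
Carrying full precision, 12.011 ÷ 0.94543 = 12.7042721301… °C; 0.94543 has 5 s.f., so the result keeps min(4, 5) = 4 s.f.
Rounded to 4 significant figures: 12.70 °C.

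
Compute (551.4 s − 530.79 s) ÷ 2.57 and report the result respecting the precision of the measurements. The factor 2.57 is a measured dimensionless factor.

8.02 s

551.4 s − 530.79 s = 20.61 s; the difference is limited to 1 decimal place (3 s.f.).
Carrying full precision, 20.61 ÷ 2.57 = 8.01945525292… s; 2.57 has 3 s.f., so the result keeps min(3, 3) = 3 s.f.
Rounded to 3 significant figures: 8.02 s.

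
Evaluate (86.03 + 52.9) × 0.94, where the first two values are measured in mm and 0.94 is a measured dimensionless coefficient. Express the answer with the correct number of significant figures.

1.3 × 10² mm

86.03 mm + 52.9 mm = 138.93 mm; the sum is limited to 1 decimal place (4 s.f.).
Carrying full precision, 138.93 × 0.94 = 130.5942 mm; 0.94 has 2 s.f., so the result keeps min(4, 2) = 2 s.f.
Rounded to 2 significant figures: 1.3 × 10² mm.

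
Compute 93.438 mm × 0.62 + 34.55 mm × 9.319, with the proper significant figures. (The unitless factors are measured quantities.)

93.438 × 0.62 = 57.93156 → 58 mm (2 s.f., last digit at the 10^0 place).
34.55 × 9.319 = 321.97145 → 3.220 × 10² mm (4 s.f., last digit at the 10^-1 place).
Sum: 379.90301 mm; keep the coarser place, 10^0.
Result: 380. mm.

380. mm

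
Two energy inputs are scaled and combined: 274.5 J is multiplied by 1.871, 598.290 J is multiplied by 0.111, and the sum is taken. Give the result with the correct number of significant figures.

274.5 × 1.871 = 513.5895 → 513.6 J (4 s.f., last digit at the 10^-1 place).
598.290 × 0.111 = 66.41019 → 66.4 J (3 s.f., last digit at the 10^-1 place).
Sum: 579.99969 J; keep the coarser place, 10^-1.
Result: 5.800 × 10² J.

5.800 × 10² J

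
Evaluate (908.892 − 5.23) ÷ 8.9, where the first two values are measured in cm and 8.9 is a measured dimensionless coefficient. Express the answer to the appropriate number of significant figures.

908.892 cm − 5.23 cm = 903.662 cm; the difference is limited to 2 decimal places (5 s.f.).
Carrying full precision, 903.662 ÷ 8.9 = 101.53505618… cm; 8.9 has 2 s.f., so the result keeps min(5, 2) = 2 s.f.
Rounded to 2 significant figures: 1.0 × 10^2 cm.

1.0 × 10^2 cm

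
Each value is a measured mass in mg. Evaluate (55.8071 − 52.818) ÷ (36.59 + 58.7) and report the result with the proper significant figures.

55.8071 − 52.818 = 2.9891, limited to 3 d.p. → 4 s.f.; 36.59 + 58.7 = 95.29, limited to 1 d.p. → 3 s.f.
Carrying full precision, 2.9891 ÷ 95.29 = 0.0313684541925…; keep min(4, 3) = 3 s.f.
Rounded to 3 significant figures: 0.0314.

0.0314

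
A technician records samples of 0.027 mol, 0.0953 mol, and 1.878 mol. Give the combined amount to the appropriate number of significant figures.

0.027 mol + 0.0953 mol + 1.878 mol = 2.0003 mol.
Addition/subtraction keeps the fewest decimal places: 0.027 → 3 decimal places, 0.0953 → 4 decimal places, 1.878 → 3 decimal places; limit is 3.
Rounded to 3 decimal places: 2.000 mol.

2.000 mol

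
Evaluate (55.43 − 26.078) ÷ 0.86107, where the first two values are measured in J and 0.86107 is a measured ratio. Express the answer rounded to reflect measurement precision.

55.43 J − 26.078 J = 29.352 J; the difference is limited to 2 decimal places (4 s.f.).
Carrying full precision, 29.352 ÷ 0.86107 = 34.0878209669… J; 0.86107 has 5 s.f., so the result keeps min(4, 5) = 4 s.f.
Rounded to 4 significant figures: 34.09 J.

34.09 J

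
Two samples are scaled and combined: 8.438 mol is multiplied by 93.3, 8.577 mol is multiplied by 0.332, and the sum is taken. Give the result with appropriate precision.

790. mol

8.438 × 93.3 = 787.2654 → 787 mol (3 s.f., last digit at the 10^0 place).
8.577 × 0.332 = 2.847564 → 2.85 mol (3 s.f., last digit at the 10^-2 place).
Sum: 790.112964 mol; keep the coarser place, 10^0.
Result: 790. mol.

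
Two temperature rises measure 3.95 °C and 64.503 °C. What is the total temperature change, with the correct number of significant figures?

3.95 °C + 64.503 °C = 68.453 °C.
Addition/subtraction keeps the fewest decimal places: 3.95 → 2 decimal places, 64.503 → 3 decimal places; limit is 2.
Rounded to 2 decimal places: 68.45 °C.

68.45 °C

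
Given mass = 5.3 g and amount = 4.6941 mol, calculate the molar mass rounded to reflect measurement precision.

molar mass = 5.3 g ÷ 4.6941 mol = 1.12907692635… g/mol.
5.3 has 2 significant figures; 4.6941 has 5.
Division/multiplication keeps the fewest: 2 significant figures.
Rounded: 1.1 g/mol.

1.1 g/mol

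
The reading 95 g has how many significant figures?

95: every digit is nonzero and significant.

2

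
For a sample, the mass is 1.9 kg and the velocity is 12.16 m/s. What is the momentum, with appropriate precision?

23 kg·m/s

momentum = 1.9 kg × 12.16 m/s = 23.104 kg·m/s.
1.9 has 2 significant figures; 12.16 has 4.
Division/multiplication keeps the fewest: 2 significant figures.
Rounded: 23 kg·m/s.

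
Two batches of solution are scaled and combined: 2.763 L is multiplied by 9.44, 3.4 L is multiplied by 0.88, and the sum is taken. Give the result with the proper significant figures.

2.763 × 9.44 = 26.08272 → 26.1 L (3 s.f., last digit at the 10^-1 place).
3.4 × 0.88 = 2.992 → 3.0 L (2 s.f., last digit at the 10^-1 place).
Sum: 29.07472 L; keep the coarser place, 10^-1.
Result: 29.1 L.

29.1 L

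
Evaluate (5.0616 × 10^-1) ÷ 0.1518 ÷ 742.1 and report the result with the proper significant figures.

(5.0616 × 10^-1) ÷ 0.1518 ÷ 742.1 = 0.00449317794338…
Multiplication/division keeps the fewest significant figures: 5.0616 × 10^-1 → 5 s.f., 0.1518 → 4 s.f., 742.1 → 4 s.f.; limit is 4.
Rounded to 4 significant figures: 0.004493.

0.004493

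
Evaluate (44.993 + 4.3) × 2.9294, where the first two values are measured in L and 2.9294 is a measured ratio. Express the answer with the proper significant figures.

44.993 L + 4.3 L = 49.293 L; the sum is limited to 1 decimal place (3 s.f.).
Carrying full precision, 49.293 × 2.9294 = 144.3989142 L; 2.9294 has 5 s.f., so the result keeps min(3, 5) = 3 s.f.
Rounded to 3 significant figures: 1.44 × 10^2 L.

1.44 × 10^2 L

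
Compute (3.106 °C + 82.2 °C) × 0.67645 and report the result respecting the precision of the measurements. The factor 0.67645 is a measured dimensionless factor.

3.106 °C + 82.2 °C = 85.306 °C; the sum is limited to 1 decimal place (3 s.f.).
Carrying full precision, 85.306 × 0.67645 = 57.7052437 °C; 0.67645 has 5 s.f., so the result keeps min(3, 5) = 3 s.f.
Rounded to 3 significant figures: 57.7 °C.

57.7 °C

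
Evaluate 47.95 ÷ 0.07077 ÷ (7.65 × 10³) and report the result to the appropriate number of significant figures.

47.95 ÷ 0.07077 ÷ (7.65 × 10³) = 0.0885682330961…
Multiplication/division keeps the fewest significant figures: 47.95 → 4 s.f., 0.07077 → 4 s.f., 7.65 × 10³ → 3 s.f.; limit is 3.
Rounded to 3 significant figures: 0.0886.

0.0886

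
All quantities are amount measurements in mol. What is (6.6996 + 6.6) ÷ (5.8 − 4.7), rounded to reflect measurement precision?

12

6.6996 + 6.6 = 13.2996, limited to 1 d.p. → 3 s.f.; 5.8 − 4.7 = 1.1, limited to 1 d.p. → 2 s.f.
Carrying full precision, 13.2996 ÷ 1.1 = 12.0905454545…; keep min(3, 2) = 2 s.f.
Rounded to 2 significant figures: 12.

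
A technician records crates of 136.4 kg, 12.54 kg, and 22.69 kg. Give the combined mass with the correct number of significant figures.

171.6 kg

136.4 kg + 12.54 kg + 22.69 kg = 171.63 kg.
Addition/subtraction keeps the fewest decimal places: 136.4 → 1 decimal place, 12.54 → 2 decimal places, 22.69 → 2 decimal places; limit is 1.
Rounded to 1 decimal place: 171.6 kg.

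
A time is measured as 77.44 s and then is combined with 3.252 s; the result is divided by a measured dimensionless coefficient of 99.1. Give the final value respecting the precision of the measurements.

0.814 s

77.44 s + 3.252 s = 80.692 s; the sum is limited to 2 decimal places (4 s.f.).
Carrying full precision, 80.692 ÷ 99.1 = 0.814248234107… s; 99.1 has 3 s.f., so the result keeps min(4, 3) = 3 s.f.
Rounded to 3 significant figures: 0.814 s.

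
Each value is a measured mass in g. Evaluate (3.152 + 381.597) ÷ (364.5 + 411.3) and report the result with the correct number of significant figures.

0.4959

3.152 + 381.597 = 384.749, limited to 3 d.p. → 6 s.f.; 364.5 + 411.3 = 775.8, limited to 1 d.p. → 4 s.f.
Carrying full precision, 384.749 ÷ 775.8 = 0.495938386182…; keep min(6, 4) = 4 s.f.
Rounded to 4 significant figures: 0.4959.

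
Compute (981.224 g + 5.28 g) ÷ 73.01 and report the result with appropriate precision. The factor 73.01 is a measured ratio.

13.51 g

981.224 g + 5.28 g = 986.504 g; the sum is limited to 2 decimal places (5 s.f.).
Carrying full precision, 986.504 ÷ 73.01 = 13.5119024791… g; 73.01 has 4 s.f., so the result keeps min(5, 4) = 4 s.f.
Rounded to 4 significant figures: 13.51 g.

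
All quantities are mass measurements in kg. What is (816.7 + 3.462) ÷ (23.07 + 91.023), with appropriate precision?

7.189

816.7 + 3.462 = 820.162, limited to 1 d.p. → 4 s.f.; 23.07 + 91.023 = 114.093, limited to 2 d.p. → 5 s.f.
Carrying full precision, 820.162 ÷ 114.093 = 7.18853917418…; keep min(4, 5) = 4 s.f.
Rounded to 4 significant figures: 7.189.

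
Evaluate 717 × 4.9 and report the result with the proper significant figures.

3.5 × 10³

717 × 4.9 = 3513.3
Multiplication/division keeps the fewest significant figures: 717 → 3 s.f., 4.9 → 2 s.f.; limit is 2.
Rounded to 2 significant figures: 3.5 × 10³.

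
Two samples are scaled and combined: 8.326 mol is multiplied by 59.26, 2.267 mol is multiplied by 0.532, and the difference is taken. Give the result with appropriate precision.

492.2 mol

8.326 × 59.26 = 493.39876 → 4.934 × 10^2 mol (4 s.f., last digit at the 10^-1 place).
2.267 × 0.532 = 1.206044 → 1.21 mol (3 s.f., last digit at the 10^-2 place).
Difference: 492.192716 mol; keep the coarser place, 10^-1.
Result: 492.2 mol.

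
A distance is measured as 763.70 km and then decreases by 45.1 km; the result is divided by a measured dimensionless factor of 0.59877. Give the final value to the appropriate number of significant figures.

763.70 km − 45.1 km = 718.60 km; the difference is limited to 1 decimal place (4 s.f.).
Carrying full precision, 718.60 ÷ 0.59877 = 1200.12692687… km; 0.59877 has 5 s.f., so the result keeps min(4, 5) = 4 s.f.
Rounded to 4 significant figures: 1.200 × 10³ km.

1.200 × 10³ km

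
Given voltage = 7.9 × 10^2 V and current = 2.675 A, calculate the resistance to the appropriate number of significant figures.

3.0 × 10^2 Ω

resistance = 7.9 × 10^2 V ÷ 2.675 A = 295.327102804… Ω.
7.9 × 10^2 has 2 significant figures; 2.675 has 4.
Division/multiplication keeps the fewest: 2 significant figures.
Rounded: 3.0 × 10^2 Ω.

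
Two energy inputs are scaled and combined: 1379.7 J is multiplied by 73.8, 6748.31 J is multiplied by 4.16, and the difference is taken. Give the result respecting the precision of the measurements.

1379.7 × 73.8 = 101821.86 → 1.02 × 10⁵ J (3 s.f., last digit at the 10^3 place).
6748.31 × 4.16 = 28072.9696 → 2.81 × 10⁴ J (3 s.f., last digit at the 10^2 place).
Difference: 73748.8904 J; keep the coarser place, 10^3.
Result: 7.4 × 10⁴ J.

7.4 × 10⁴ J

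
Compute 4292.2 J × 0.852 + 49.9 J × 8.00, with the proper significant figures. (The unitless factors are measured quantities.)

4.06 × 10³ J

4292.2 × 0.852 = 3656.9544 → 3.66 × 10³ J (3 s.f., last digit at the 10^1 place).
49.9 × 8.00 = 399.2 → 399 J (3 s.f., last digit at the 10^0 place).
Sum: 4056.1544 J; keep the coarser place, 10^1.
Result: 4.06 × 10³ J.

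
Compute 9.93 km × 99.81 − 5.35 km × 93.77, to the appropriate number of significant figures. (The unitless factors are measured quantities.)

9.93 × 99.81 = 991.1133 → 991 km (3 s.f., last digit at the 10^0 place).
5.35 × 93.77 = 501.6695 → 5.02 × 10^2 km (3 s.f., last digit at the 10^0 place).
Difference: 489.4438 km; keep the coarser place, 10^0.
Result: 489 km.

489 km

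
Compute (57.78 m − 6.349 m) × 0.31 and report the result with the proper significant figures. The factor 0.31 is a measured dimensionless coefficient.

16 m

57.78 m − 6.349 m = 51.431 m; the difference is limited to 2 decimal places (4 s.f.).
Carrying full precision, 51.431 × 0.31 = 15.94361 m; 0.31 has 2 s.f., so the result keeps min(4, 2) = 2 s.f.
Rounded to 2 significant figures: 16 m.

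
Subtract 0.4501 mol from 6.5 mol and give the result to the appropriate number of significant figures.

6.0 mol

6.5 mol − 0.4501 mol = 6.0499 mol.
Addition/subtraction keeps the fewest decimal places: 6.5 → 1 decimal place, 0.4501 → 4 decimal places; limit is 1.
Rounded to 1 decimal place: 6.0 mol.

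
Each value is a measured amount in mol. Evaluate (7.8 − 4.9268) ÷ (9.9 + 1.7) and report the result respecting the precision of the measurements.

0.25

7.8 − 4.9268 = 2.8732, limited to 1 d.p. → 2 s.f.; 9.9 + 1.7 = 11.6, limited to 1 d.p. → 3 s.f.
Carrying full precision, 2.8732 ÷ 11.6 = 0.247689655172…; keep min(2, 3) = 2 s.f.
Rounded to 2 significant figures: 0.25.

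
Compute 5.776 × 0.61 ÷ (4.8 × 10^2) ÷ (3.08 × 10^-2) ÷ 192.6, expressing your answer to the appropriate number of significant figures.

5.776 × 0.61 ÷ (4.8 × 10^2) ÷ (3.08 × 10^-2) ÷ 192.6 = 0.00123739621403…
Multiplication/division keeps the fewest significant figures: 5.776 → 4 s.f., 0.61 → 2 s.f., 4.8 × 10^2 → 2 s.f., 3.08 × 10^-2 → 3 s.f., 192.6 → 4 s.f.; limit is 2.
Rounded to 2 significant figures: 0.0012.

0.0012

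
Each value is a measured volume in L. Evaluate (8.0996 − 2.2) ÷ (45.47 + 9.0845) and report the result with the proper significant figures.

0.11

8.0996 − 2.2 = 5.8996, limited to 1 d.p. → 2 s.f.; 45.47 + 9.0845 = 54.5545, limited to 2 d.p. → 4 s.f.
Carrying full precision, 5.8996 ÷ 54.5545 = 0.108141399885…; keep min(2, 4) = 2 s.f.
Rounded to 2 significant figures: 0.11.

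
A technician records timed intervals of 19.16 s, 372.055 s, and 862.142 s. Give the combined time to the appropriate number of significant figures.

19.16 s + 372.055 s + 862.142 s = 1253.357 s.
Addition/subtraction keeps the fewest decimal places: 19.16 → 2 decimal places, 372.055 → 3 decimal places, 862.142 → 3 decimal places; limit is 2.
Rounded to 2 decimal places: 1.25336 × 10³ s.

1.25336 × 10³ s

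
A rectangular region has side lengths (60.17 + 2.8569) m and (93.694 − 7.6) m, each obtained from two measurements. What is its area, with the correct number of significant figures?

60.17 + 2.8569 = 63.0269, limited to 2 d.p. → 4 s.f.; 93.694 − 7.6 = 86.094, limited to 1 d.p. → 3 s.f.
Carrying full precision, 63.0269 × 86.094 = 5426.2379286; keep min(4, 3) = 3 s.f.
Rounded to 3 significant figures: 5.43 × 10³ m².

5.43 × 10³ m²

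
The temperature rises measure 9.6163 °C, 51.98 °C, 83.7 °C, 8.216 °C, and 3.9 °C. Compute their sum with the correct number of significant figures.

157.4 °C

9.6163 °C + 51.98 °C + 83.7 °C + 8.216 °C + 3.9 °C = 157.4123 °C.
Addition/subtraction keeps the fewest decimal places: 9.6163 → 4 decimal places, 51.98 → 2 decimal places, 83.7 → 1 decimal place, 8.216 → 3 decimal places, 3.9 → 1 decimal place; limit is 1.
Rounded to 1 decimal place: 157.4 °C.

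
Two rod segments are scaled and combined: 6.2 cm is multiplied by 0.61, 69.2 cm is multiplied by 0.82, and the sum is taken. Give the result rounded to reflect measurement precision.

6.2 × 0.61 = 3.782 → 3.8 cm (2 s.f., last digit at the 10^-1 place).
69.2 × 0.82 = 56.744 → 57 cm (2 s.f., last digit at the 10^0 place).
Sum: 60.526 cm; keep the coarser place, 10^0.
Result: 61 cm.

61 cm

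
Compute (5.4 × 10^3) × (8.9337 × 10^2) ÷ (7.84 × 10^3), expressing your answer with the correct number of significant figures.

(5.4 × 10^3) × (8.9337 × 10^2) ÷ (7.84 × 10^3) = 615.331377551…
Multiplication/division keeps the fewest significant figures: 5.4 × 10^3 → 2 s.f., 8.9337 × 10^2 → 5 s.f., 7.84 × 10^3 → 3 s.f.; limit is 2.
Rounded to 2 significant figures: 6.2 × 10^2.

6.2 × 10^2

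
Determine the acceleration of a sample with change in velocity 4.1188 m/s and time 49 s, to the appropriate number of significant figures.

acceleration = 4.1188 m/s ÷ 49 s = 0.0840571428571… m/s².
4.1188 has 5 significant figures; 49 has 2.
Division/multiplication keeps the fewest: 2 significant figures.
Rounded: 0.084 m/s².

0.084 m/s²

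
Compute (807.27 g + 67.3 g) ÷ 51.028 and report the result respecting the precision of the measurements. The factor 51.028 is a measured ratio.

17.14 g

807.27 g + 67.3 g = 874.57 g; the sum is limited to 1 decimal place (4 s.f.).
Carrying full precision, 874.57 ÷ 51.028 = 17.1390217136… g; 51.028 has 5 s.f., so the result keeps min(4, 5) = 4 s.f.
Rounded to 4 significant figures: 17.14 g.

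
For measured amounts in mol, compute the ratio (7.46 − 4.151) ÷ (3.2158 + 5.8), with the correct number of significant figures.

7.46 − 4.151 = 3.309, limited to 2 d.p. → 3 s.f.; 3.2158 + 5.8 = 9.0158, limited to 1 d.p. → 2 s.f.
Carrying full precision, 3.309 ÷ 9.0158 = 0.367022338561…; keep min(3, 2) = 2 s.f.
Rounded to 2 significant figures: 0.37.

0.37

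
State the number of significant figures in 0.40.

2

0.40: leading zeros are not significant; trailing zeros after a decimal point are significant.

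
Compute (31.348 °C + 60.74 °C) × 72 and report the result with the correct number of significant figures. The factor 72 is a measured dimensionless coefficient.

31.348 °C + 60.74 °C = 92.088 °C; the sum is limited to 2 decimal places (4 s.f.).
Carrying full precision, 92.088 × 72 = 6630.336 °C; 72 has 2 s.f., so the result keeps min(4, 2) = 2 s.f.
Rounded to 2 significant figures: 6.6 × 10³ °C.

6.6 × 10³ °C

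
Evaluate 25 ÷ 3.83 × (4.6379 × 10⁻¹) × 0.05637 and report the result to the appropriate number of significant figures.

25 ÷ 3.83 × (4.6379 × 10⁻¹) × 0.05637 = 0.170651712141…
Multiplication/division keeps the fewest significant figures: 25 → 2 s.f., 3.83 → 3 s.f., 4.6379 × 10⁻¹ → 5 s.f., 0.05637 → 4 s.f.; limit is 2.
Rounded to 2 significant figures: 1.7 × 10⁻¹.

1.7 × 10⁻¹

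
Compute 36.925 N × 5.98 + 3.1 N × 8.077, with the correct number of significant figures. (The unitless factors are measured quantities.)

36.925 × 5.98 = 220.8115 → 221 N (3 s.f., last digit at the 10^0 place).
3.1 × 8.077 = 25.0387 → 25 N (2 s.f., last digit at the 10^0 place).
Sum: 245.8502 N; keep the coarser place, 10^0.
Result: 246 N.

246 N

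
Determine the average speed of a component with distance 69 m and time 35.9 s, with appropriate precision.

average speed = 69 m ÷ 35.9 s = 1.92200557103… m/s.
69 has 2 significant figures; 35.9 has 3.
Division/multiplication keeps the fewest: 2 significant figures.
Rounded: 1.9 m/s.

1.9 m/s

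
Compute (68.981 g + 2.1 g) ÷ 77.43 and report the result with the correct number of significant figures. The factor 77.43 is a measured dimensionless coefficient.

68.981 g + 2.1 g = 71.081 g; the sum is limited to 1 decimal place (3 s.f.).
Carrying full precision, 71.081 ÷ 77.43 = 0.918003357872… g; 77.43 has 4 s.f., so the result keeps min(3, 4) = 3 s.f.
Rounded to 3 significant figures: 0.918 g.

0.918 g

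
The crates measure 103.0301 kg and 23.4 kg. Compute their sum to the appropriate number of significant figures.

103.0301 kg + 23.4 kg = 126.4301 kg.
Addition/subtraction keeps the fewest decimal places: 103.0301 → 4 decimal places, 23.4 → 1 decimal place; limit is 1.
Rounded to 1 decimal place: 126.4 kg.

126.4 kg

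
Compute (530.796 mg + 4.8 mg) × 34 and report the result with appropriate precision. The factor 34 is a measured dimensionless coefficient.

530.796 mg + 4.8 mg = 535.596 mg; the sum is limited to 1 decimal place (4 s.f.).
Carrying full precision, 535.596 × 34 = 18210.264 mg; 34 has 2 s.f., so the result keeps min(4, 2) = 2 s.f.
Rounded to 2 significant figures: 1.8 × 10^4 mg.

1.8 × 10^4 mg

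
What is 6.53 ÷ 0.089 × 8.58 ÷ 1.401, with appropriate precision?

4.5 × 10²

6.53 ÷ 0.089 × 8.58 ÷ 1.401 = 449.337150831…
Multiplication/division keeps the fewest significant figures: 6.53 → 3 s.f., 0.089 → 2 s.f., 8.58 → 3 s.f., 1.401 → 4 s.f.; limit is 2.
Rounded to 2 significant figures: 4.5 × 10².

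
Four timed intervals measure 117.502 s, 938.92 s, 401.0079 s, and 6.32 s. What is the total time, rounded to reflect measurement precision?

117.502 s + 938.92 s + 401.0079 s + 6.32 s = 1463.7499 s.
Addition/subtraction keeps the fewest decimal places: 117.502 → 3 decimal places, 938.92 → 2 decimal places, 401.0079 → 4 decimal places, 6.32 → 2 decimal places; limit is 2.
Rounded to 2 decimal places: 1.46375 × 10³ s.

1.46375 × 10³ s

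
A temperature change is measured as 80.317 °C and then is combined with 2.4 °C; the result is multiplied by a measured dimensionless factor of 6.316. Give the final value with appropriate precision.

80.317 °C + 2.4 °C = 82.717 °C; the sum is limited to 1 decimal place (3 s.f.).
Carrying full precision, 82.717 × 6.316 = 522.440572 °C; 6.316 has 4 s.f., so the result keeps min(3, 4) = 3 s.f.
Rounded to 3 significant figures: 522 °C.

522 °C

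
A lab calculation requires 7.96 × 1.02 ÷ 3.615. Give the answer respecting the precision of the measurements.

2.25

7.96 × 1.02 ÷ 3.615 = 2.24597510373…
Multiplication/division keeps the fewest significant figures: 7.96 → 3 s.f., 1.02 → 3 s.f., 3.615 → 4 s.f.; limit is 3.
Rounded to 3 significant figures: 2.25.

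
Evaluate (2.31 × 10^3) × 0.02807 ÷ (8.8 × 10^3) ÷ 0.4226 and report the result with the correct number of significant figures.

0.017

(2.31 × 10^3) × 0.02807 ÷ (8.8 × 10^3) ÷ 0.4226 = 0.0174358140085…
Multiplication/division keeps the fewest significant figures: 2.31 × 10^3 → 3 s.f., 0.02807 → 4 s.f., 8.8 × 10^3 → 2 s.f., 0.4226 → 4 s.f.; limit is 2.
Rounded to 2 significant figures: 0.017.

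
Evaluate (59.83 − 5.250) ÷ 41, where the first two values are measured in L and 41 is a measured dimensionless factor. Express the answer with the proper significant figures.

59.83 L − 5.250 L = 54.580 L; the difference is limited to 2 decimal places (4 s.f.).
Carrying full precision, 54.580 ÷ 41 = 1.3312195122… L; 41 has 2 s.f., so the result keeps min(4, 2) = 2 s.f.
Rounded to 2 significant figures: 1.3 L.

1.3 L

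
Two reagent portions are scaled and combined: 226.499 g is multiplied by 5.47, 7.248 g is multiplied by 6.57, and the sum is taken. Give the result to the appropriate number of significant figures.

226.499 × 5.47 = 1238.94953 → 1.24 × 10³ g (3 s.f., last digit at the 10^1 place).
7.248 × 6.57 = 47.61936 → 47.6 g (3 s.f., last digit at the 10^-1 place).
Sum: 1286.56889 g; keep the coarser place, 10^1.
Result: 1.29 × 10³ g.

1.29 × 10³ g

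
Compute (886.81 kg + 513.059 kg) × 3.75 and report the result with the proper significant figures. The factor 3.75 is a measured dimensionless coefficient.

886.81 kg + 513.059 kg = 1399.869 kg; the sum is limited to 2 decimal places (6 s.f.).
Carrying full precision, 1399.869 × 3.75 = 5249.50875 kg; 3.75 has 3 s.f., so the result keeps min(6, 3) = 3 s.f.
Rounded to 3 significant figures: 5.25 × 10³ kg.

5.25 × 10³ kg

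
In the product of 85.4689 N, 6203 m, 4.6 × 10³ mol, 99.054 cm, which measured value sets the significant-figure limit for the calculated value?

85.4689 N → 6 s.f.; 6203 m → 4 s.f.; 4.6 × 10³ mol → 2 s.f.; 99.054 cm → 5 s.f.
The fewest is 2 significant figures, from 4.6 × 10³ mol.

4.6 × 10³ mol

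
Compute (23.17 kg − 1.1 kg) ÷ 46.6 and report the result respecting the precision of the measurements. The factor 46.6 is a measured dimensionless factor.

23.17 kg − 1.1 kg = 22.07 kg; the difference is limited to 1 decimal place (3 s.f.).
Carrying full precision, 22.07 ÷ 46.6 = 0.473605150215… kg; 46.6 has 3 s.f., so the result keeps min(3, 3) = 3 s.f.
Rounded to 3 significant figures: 0.474 kg.

0.474 kg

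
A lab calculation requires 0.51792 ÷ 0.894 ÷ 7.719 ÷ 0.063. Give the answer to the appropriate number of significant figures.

1.2

0.51792 ÷ 0.894 ÷ 7.719 ÷ 0.063 = 1.19130666868…
Multiplication/division keeps the fewest significant figures: 0.51792 → 5 s.f., 0.894 → 3 s.f., 7.719 → 4 s.f., 0.063 → 2 s.f.; limit is 2.
Rounded to 2 significant figures: 1.2.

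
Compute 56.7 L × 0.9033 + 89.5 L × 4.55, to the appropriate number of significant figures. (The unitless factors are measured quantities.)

4.58 × 10² L

56.7 × 0.9033 = 51.21711 → 51.2 L (3 s.f., last digit at the 10^-1 place).
89.5 × 4.55 = 407.225 → 407 L (3 s.f., last digit at the 10^0 place).
Sum: 458.44211 L; keep the coarser place, 10^0.
Result: 4.58 × 10² L.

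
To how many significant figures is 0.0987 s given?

3

0.0987: leading zeros are not significant.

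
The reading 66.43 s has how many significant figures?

4

66.43: every digit is nonzero and significant.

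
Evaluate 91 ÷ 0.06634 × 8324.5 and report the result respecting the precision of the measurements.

1.1 × 10^7

91 ÷ 0.06634 × 8324.5 = 11418895.0859…
Multiplication/division keeps the fewest significant figures: 91 → 2 s.f., 0.06634 → 4 s.f., 8324.5 → 5 s.f.; limit is 2.
Rounded to 2 significant figures: 1.1 × 10^7.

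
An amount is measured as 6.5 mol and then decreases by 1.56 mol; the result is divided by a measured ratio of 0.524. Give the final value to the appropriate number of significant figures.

9.4 mol

6.5 mol − 1.56 mol = 4.94 mol; the difference is limited to 1 decimal place (2 s.f.).
Carrying full precision, 4.94 ÷ 0.524 = 9.42748091603… mol; 0.524 has 3 s.f., so the result keeps min(2, 3) = 2 s.f.
Rounded to 2 significant figures: 9.4 mol.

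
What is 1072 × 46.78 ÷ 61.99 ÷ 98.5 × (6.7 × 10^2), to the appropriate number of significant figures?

5.5 × 10^3

1072 × 46.78 ÷ 61.99 ÷ 98.5 × (6.7 × 10^2) = 5502.65061583…
Multiplication/division keeps the fewest significant figures: 1072 → 4 s.f., 46.78 → 4 s.f., 61.99 → 4 s.f., 98.5 → 3 s.f., 6.7 × 10^2 → 2 s.f.; limit is 2.
Rounded to 2 significant figures: 5.5 × 10^3.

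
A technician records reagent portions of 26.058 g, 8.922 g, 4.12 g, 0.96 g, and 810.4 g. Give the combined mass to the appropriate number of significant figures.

26.058 g + 8.922 g + 4.12 g + 0.96 g + 810.4 g = 850.460 g.
Addition/subtraction keeps the fewest decimal places: 26.058 → 3 decimal places, 8.922 → 3 decimal places, 4.12 → 2 decimal places, 0.96 → 2 decimal places, 810.4 → 1 decimal place; limit is 1.
Rounded to 1 decimal place: 850.5 g.

850.5 g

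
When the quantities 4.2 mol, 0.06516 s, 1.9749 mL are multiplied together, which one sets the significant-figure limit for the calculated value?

4.2 mol

4.2 mol → 2 s.f.; 0.06516 s → 4 s.f.; 1.9749 mL → 5 s.f.
The fewest is 2 significant figures, from 4.2 mol.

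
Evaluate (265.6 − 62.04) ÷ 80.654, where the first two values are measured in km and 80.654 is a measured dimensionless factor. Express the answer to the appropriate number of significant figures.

2.524 km

265.6 km − 62.04 km = 203.56 km; the difference is limited to 1 decimal place (4 s.f.).
Carrying full precision, 203.56 ÷ 80.654 = 2.52386738413… km; 80.654 has 5 s.f., so the result keeps min(4, 5) = 4 s.f.
Rounded to 4 significant figures: 2.524 km.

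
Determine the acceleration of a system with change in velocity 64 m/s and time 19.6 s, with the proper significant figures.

3.3 m/s²

acceleration = 64 m/s ÷ 19.6 s = 3.26530612245… m/s².
64 has 2 significant figures; 19.6 has 3.
Division/multiplication keeps the fewest: 2 significant figures.
Rounded: 3.3 m/s².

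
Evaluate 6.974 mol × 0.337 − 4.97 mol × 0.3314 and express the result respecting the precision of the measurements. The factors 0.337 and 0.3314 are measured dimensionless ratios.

6.974 × 0.337 = 2.350238 → 2.35 mol (3 s.f., last digit at the 10^-2 place).
4.97 × 0.3314 = 1.647058 → 1.65 mol (3 s.f., last digit at the 10^-2 place).
Difference: 0.70318 mol; keep the coarser place, 10^-2.
Result: 0.70 mol.

0.70 mol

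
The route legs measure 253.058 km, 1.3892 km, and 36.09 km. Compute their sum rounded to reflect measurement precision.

290.54 km

253.058 km + 1.3892 km + 36.09 km = 290.5372 km.
Addition/subtraction keeps the fewest decimal places: 253.058 → 3 decimal places, 1.3892 → 4 decimal places, 36.09 → 2 decimal places; limit is 2.
Rounded to 2 decimal places: 290.54 km.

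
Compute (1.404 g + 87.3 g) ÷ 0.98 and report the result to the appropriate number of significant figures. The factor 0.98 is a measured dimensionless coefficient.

1.404 g + 87.3 g = 88.704 g; the sum is limited to 1 decimal place (3 s.f.).
Carrying full precision, 88.704 ÷ 0.98 = 90.5142857143… g; 0.98 has 2 s.f., so the result keeps min(3, 2) = 2 s.f.
Rounded to 2 significant figures: 91 g.

91 g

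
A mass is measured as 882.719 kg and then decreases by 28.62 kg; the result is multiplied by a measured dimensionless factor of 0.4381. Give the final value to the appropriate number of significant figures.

882.719 kg − 28.62 kg = 854.099 kg; the difference is limited to 2 decimal places (5 s.f.).
Carrying full precision, 854.099 × 0.4381 = 374.1807719 kg; 0.4381 has 4 s.f., so the result keeps min(5, 4) = 4 s.f.
Rounded to 4 significant figures: 374.2 kg.

374.2 kg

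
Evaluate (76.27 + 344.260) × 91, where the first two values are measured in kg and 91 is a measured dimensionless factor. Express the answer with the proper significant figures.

76.27 kg + 344.260 kg = 420.530 kg; the sum is limited to 2 decimal places (5 s.f.).
Carrying full precision, 420.530 × 91 = 38268.23 kg; 91 has 2 s.f., so the result keeps min(5, 2) = 2 s.f.
Rounded to 2 significant figures: 3.8 × 10⁴ kg.

3.8 × 10⁴ kg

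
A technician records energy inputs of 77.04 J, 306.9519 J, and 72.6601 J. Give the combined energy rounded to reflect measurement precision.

77.04 J + 306.9519 J + 72.6601 J = 456.6520 J.
Addition/subtraction keeps the fewest decimal places: 77.04 → 2 decimal places, 306.9519 → 4 decimal places, 72.6601 → 4 decimal places; limit is 2.
Rounded to 2 decimal places: 4.5665 × 10^2 J.

4.5665 × 10^2 J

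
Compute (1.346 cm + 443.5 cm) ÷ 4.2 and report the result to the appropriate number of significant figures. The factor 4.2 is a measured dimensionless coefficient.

1.1 × 10² cm

1.346 cm + 443.5 cm = 444.846 cm; the sum is limited to 1 decimal place (4 s.f.).
Carrying full precision, 444.846 ÷ 4.2 = 105.915714286… cm; 4.2 has 2 s.f., so the result keeps min(4, 2) = 2 s.f.
Rounded to 2 significant figures: 1.1 × 10² cm.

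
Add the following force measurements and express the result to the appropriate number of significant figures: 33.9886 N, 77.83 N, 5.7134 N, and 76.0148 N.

193.55 N

33.9886 N + 77.83 N + 5.7134 N + 76.0148 N = 193.5468 N.
Addition/subtraction keeps the fewest decimal places: 33.9886 → 4 decimal places, 77.83 → 2 decimal places, 5.7134 → 4 decimal places, 76.0148 → 4 decimal places; limit is 2.
Rounded to 2 decimal places: 193.55 N.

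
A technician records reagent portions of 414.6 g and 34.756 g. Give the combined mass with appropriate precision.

449.4 g

414.6 g + 34.756 g = 449.356 g.
Addition/subtraction keeps the fewest decimal places: 414.6 → 1 decimal place, 34.756 → 3 decimal places; limit is 1.
Rounded to 1 decimal place: 449.4 g.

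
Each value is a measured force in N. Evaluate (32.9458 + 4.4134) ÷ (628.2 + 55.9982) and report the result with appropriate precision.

32.9458 + 4.4134 = 37.3592, limited to 4 d.p. → 6 s.f.; 628.2 + 55.9982 = 684.1982, limited to 1 d.p. → 4 s.f.
Carrying full precision, 37.3592 ÷ 684.1982 = 0.0546028913844…; keep min(6, 4) = 4 s.f.
Rounded to 4 significant figures: 0.05460.

0.05460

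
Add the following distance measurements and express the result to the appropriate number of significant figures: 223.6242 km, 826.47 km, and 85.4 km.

223.6242 km + 826.47 km + 85.4 km = 1135.4942 km.
Addition/subtraction keeps the fewest decimal places: 223.6242 → 4 decimal places, 826.47 → 2 decimal places, 85.4 → 1 decimal place; limit is 1.
Rounded to 1 decimal place: 1135.5 km.

1135.5 km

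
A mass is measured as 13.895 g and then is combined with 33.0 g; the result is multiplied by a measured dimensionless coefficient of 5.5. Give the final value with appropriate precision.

13.895 g + 33.0 g = 46.895 g; the sum is limited to 1 decimal place (3 s.f.).
Carrying full precision, 46.895 × 5.5 = 257.9225 g; 5.5 has 2 s.f., so the result keeps min(3, 2) = 2 s.f.
Rounded to 2 significant figures: 2.6 × 10² g.

2.6 × 10² g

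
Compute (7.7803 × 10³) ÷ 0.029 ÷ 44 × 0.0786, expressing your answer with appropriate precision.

(7.7803 × 10³) ÷ 0.029 ÷ 44 × 0.0786 = 479.256724138…
Multiplication/division keeps the fewest significant figures: 7.7803 × 10³ → 5 s.f., 0.029 → 2 s.f., 44 → 2 s.f., 0.0786 → 3 s.f.; limit is 2.
Rounded to 2 significant figures: 4.8 × 10².

4.8 × 10²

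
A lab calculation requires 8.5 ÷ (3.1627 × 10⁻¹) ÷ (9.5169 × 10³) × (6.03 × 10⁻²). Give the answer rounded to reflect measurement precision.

8.5 ÷ (3.1627 × 10⁻¹) ÷ (9.5169 × 10³) × (6.03 × 10⁻²) = 0.000170287485772…
Multiplication/division keeps the fewest significant figures: 8.5 → 2 s.f., 3.1627 × 10⁻¹ → 5 s.f., 9.5169 × 10³ → 5 s.f., 6.03 × 10⁻² → 3 s.f.; limit is 2.
Rounded to 2 significant figures: 1.7 × 10⁻⁴.

1.7 × 10⁻⁴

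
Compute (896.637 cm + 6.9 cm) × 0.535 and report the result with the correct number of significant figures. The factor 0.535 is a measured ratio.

483 cm

896.637 cm + 6.9 cm = 903.537 cm; the sum is limited to 1 decimal place (4 s.f.).
Carrying full precision, 903.537 × 0.535 = 483.392295 cm; 0.535 has 3 s.f., so the result keeps min(4, 3) = 3 s.f.
Rounded to 3 significant figures: 483 cm.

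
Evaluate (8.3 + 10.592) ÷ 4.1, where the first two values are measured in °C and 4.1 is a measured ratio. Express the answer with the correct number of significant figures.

4.6 °C

8.3 °C + 10.592 °C = 18.892 °C; the sum is limited to 1 decimal place (3 s.f.).
Carrying full precision, 18.892 ÷ 4.1 = 4.60780487805… °C; 4.1 has 2 s.f., so the result keeps min(3, 2) = 2 s.f.
Rounded to 2 significant figures: 4.6 °C.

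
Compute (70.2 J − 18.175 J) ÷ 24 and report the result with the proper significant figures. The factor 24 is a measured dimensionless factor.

2.2 J

70.2 J − 18.175 J = 52.025 J; the difference is limited to 1 decimal place (3 s.f.).
Carrying full precision, 52.025 ÷ 24 = 2.16770833333… J; 24 has 2 s.f., so the result keeps min(3, 2) = 2 s.f.
Rounded to 2 significant figures: 2.2 J.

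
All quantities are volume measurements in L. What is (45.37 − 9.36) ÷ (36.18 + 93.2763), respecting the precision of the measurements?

0.2782

45.37 − 9.36 = 36.01, limited to 2 d.p. → 4 s.f.; 36.18 + 93.2763 = 129.4563, limited to 2 d.p. → 5 s.f.
Carrying full precision, 36.01 ÷ 129.4563 = 0.27816336478…; keep min(4, 5) = 4 s.f.
Rounded to 4 significant figures: 0.2782.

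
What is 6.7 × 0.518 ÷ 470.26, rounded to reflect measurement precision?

0.0074

6.7 × 0.518 ÷ 470.26 = 0.00738017267044…
Multiplication/division keeps the fewest significant figures: 6.7 → 2 s.f., 0.518 → 3 s.f., 470.26 → 5 s.f.; limit is 2.
Rounded to 2 significant figures: 0.0074.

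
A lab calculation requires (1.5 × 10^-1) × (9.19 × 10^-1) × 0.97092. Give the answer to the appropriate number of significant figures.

0.13

(1.5 × 10^-1) × (9.19 × 10^-1) × 0.97092 = 0.133841322
Multiplication/division keeps the fewest significant figures: 1.5 × 10^-1 → 2 s.f., 9.19 × 10^-1 → 3 s.f., 0.97092 → 5 s.f.; limit is 2.
Rounded to 2 significant figures: 0.13.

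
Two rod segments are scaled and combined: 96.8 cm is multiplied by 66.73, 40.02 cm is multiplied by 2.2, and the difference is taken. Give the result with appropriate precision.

96.8 × 66.73 = 6459.464 → 6.46 × 10^3 cm (3 s.f., last digit at the 10^1 place).
40.02 × 2.2 = 88.044 → 88 cm (2 s.f., last digit at the 10^0 place).
Difference: 6371.42 cm; keep the coarser place, 10^1.
Result: 6.37 × 10^3 cm.

6.37 × 10^3 cm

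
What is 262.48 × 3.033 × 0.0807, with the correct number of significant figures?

64.2

262.48 × 3.033 × 0.0807 = 64.245418488
Multiplication/division keeps the fewest significant figures: 262.48 → 5 s.f., 3.033 → 4 s.f., 0.0807 → 3 s.f.; limit is 3.
Rounded to 3 significant figures: 64.2.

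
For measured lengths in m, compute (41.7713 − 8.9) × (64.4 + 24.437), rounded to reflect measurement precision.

2.92 × 10³ m²

41.7713 − 8.9 = 32.8713, limited to 1 d.p. → 3 s.f.; 64.4 + 24.437 = 88.837, limited to 1 d.p. → 3 s.f.
Carrying full precision, 32.8713 × 88.837 = 2920.1876781; keep min(3, 3) = 3 s.f.
Rounded to 3 significant figures: 2.92 × 10³ m².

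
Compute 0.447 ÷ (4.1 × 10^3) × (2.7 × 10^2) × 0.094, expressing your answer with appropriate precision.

0.0028

0.447 ÷ (4.1 × 10^3) × (2.7 × 10^2) × 0.094 = 0.00276703902439…
Multiplication/division keeps the fewest significant figures: 0.447 → 3 s.f., 4.1 × 10^3 → 2 s.f., 2.7 × 10^2 → 2 s.f., 0.094 → 2 s.f.; limit is 2.
Rounded to 2 significant figures: 0.0028.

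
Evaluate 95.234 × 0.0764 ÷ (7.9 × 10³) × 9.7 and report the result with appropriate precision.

0.0089

95.234 × 0.0764 ÷ (7.9 × 10³) × 9.7 = 0.0089336724962…
Multiplication/division keeps the fewest significant figures: 95.234 → 5 s.f., 0.0764 → 3 s.f., 7.9 × 10³ → 2 s.f., 9.7 → 2 s.f.; limit is 2.
Rounded to 2 significant figures: 0.0089.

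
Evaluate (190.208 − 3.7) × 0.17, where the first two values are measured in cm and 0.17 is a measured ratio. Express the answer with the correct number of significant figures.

32 cm

190.208 cm − 3.7 cm = 186.508 cm; the difference is limited to 1 decimal place (4 s.f.).
Carrying full precision, 186.508 × 0.17 = 31.70636 cm; 0.17 has 2 s.f., so the result keeps min(4, 2) = 2 s.f.
Rounded to 2 significant figures: 32 cm.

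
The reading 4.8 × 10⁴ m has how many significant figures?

2

4.8 × 10⁴: in scientific notation every digit of the coefficient is significant.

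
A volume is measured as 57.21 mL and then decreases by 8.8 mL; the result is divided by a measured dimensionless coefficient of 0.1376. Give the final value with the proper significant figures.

352 mL

57.21 mL − 8.8 mL = 48.41 mL; the difference is limited to 1 decimal place (3 s.f.).
Carrying full precision, 48.41 ÷ 0.1376 = 351.816860465… mL; 0.1376 has 4 s.f., so the result keeps min(3, 4) = 3 s.f.
Rounded to 3 significant figures: 352 mL.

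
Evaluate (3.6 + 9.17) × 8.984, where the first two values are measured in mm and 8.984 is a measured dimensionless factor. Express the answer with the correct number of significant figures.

115 mm

3.6 mm + 9.17 mm = 12.77 mm; the sum is limited to 1 decimal place (3 s.f.).
Carrying full precision, 12.77 × 8.984 = 114.72568 mm; 8.984 has 4 s.f., so the result keeps min(3, 4) = 3 s.f.
Rounded to 3 significant figures: 115 mm.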